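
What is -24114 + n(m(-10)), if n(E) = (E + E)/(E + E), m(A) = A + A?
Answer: -24113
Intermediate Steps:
m(A) = 2*A
n(E) = 1 (n(E) = (2*E)/((2*E)) = (2*E)*(1/(2*E)) = 1)
-24114 + n(m(-10)) = -24114 + 1 = -24113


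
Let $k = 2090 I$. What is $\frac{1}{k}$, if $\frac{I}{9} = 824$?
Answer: $\frac{1}{15499440} \approx 6.4518 \cdot 10^{-8}$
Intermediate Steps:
$I = 7416$ ($I = 9 \cdot 824 = 7416$)
$k = 15499440$ ($k = 2090 \cdot 7416 = 15499440$)
$\frac{1}{k} = \frac{1}{15499440}$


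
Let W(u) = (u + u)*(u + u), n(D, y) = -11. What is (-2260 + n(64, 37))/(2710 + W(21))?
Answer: -2271/4474 ≈ -0.50760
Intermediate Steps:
W(u) = 4*u² (W(u) = (2*u)*(2*u) = 4*u²)
(-2260 + n(64, 37))/(2710 + W(21)) = (-2260 - 11)/(2710 + 4*21²) = -2271/(2710 + 4*441) = -2271/(2710 + 1764) = -2271/4474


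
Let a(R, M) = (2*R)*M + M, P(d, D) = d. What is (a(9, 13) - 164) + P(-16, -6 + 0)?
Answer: 67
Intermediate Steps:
a(R, M) = M + 2*M*R (a(R, M) = 2*M*R + M = M + 2*M*R)
(a(9, 13) - 164) + P(-16, -6 + 0) = (13*(1 + 2*9) - 164) - 16 = (13*(1 + 18) - 164) - 16 = (13*19 - 164) - 16 = (247 - 164) - 16 = 83 - 16 = 67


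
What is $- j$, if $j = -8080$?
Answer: $8080$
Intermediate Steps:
$- j = \left(-1\right) \left(-8080\right) = 8080$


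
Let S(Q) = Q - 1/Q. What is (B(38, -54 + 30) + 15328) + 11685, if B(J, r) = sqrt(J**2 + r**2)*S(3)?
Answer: 27013 + 16*sqrt(505)/3 ≈ 27133.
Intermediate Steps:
B(J, r) = 8*sqrt(J**2 + r**2)/3 (B(J, r) = sqrt(J**2 + r**2)*(3 - 1/3) = sqrt(J**2 + r**2)*(8/3) = 8*sqrt(J**2 + r**2)/3)
(B(38, -54 + 30) + 15328) + 11685 = (8*sqrt(38**2 + (-54 + 30)**2)/3 + 15328) + 11685 = (8*sqrt(1444 + (-24)**2)/3 + 15328) + 11685 = (8*sqrt(1444 + 576)/3 + 15328) + 11685 = (8*sqrt(2020)/3 + 15328) + 11685 = (8*(2*sqrt(505))/3 + 15328) + 11685 = (16*sqrt(505)/3 + 15328) + 11685 = (15328 + 16*sqrt(505)/3) + 11685 = 27013 + 16*sqrt(505)/3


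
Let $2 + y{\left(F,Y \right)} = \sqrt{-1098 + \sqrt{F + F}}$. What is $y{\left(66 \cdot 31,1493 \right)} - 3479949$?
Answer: $-3479951 + i \sqrt{1098 - 2 \sqrt{1023}} \approx -3.48 \cdot 10^{6} + 32.156 i$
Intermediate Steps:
$y{\left(F,Y \right)} = -2 + \sqrt{-1098 + \sqrt{2} \sqrt{F}}$ ($y{\left(F,Y \right)} = -2 + \sqrt{-1098 + \sqrt{F + F}} = -2 + \sqrt{-1098 + \sqrt{2 F}} = -2 + \sqrt{-1098 + \sqrt{2} \sqrt{F}}$)
$y{\left(66 \cdot 31,1493 \right)} - 3479949 = \left(-2 + \sqrt{-1098 + \sqrt{2} \sqrt{66 \cdot 31}}\right) - 3479949 = \left(-2 + \sqrt{-1098 + \sqrt{2} \sqrt{2046}}\right) - 3479949 = \left(-2 + \sqrt{-1098 + 2 \sqrt{1023}}\right) - 3479949 = -3479951 + \sqrt{-1098 + 2 \sqrt{1023}}$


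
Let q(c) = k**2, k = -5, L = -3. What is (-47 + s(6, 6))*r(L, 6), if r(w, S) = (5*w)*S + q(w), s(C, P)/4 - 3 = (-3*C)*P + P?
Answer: 28795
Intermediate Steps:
q(c) = 25 (q(c) = (-5)**2 = 25)
s(C, P) = 12 + 4*P - 12*C*P (s(C, P) = 12 + 4*((-3*C)*P + P) = 12 + 4*(-3*C*P + P) = 12 + 4*(P - 3*C*P) = 12 + (4*P - 12*C*P) = 12 + 4*P - 12*C*P)
r(w, S) = 25 + 5*S*w (r(w, S) = (5*w)*S + 25 = 5*S*w + 25 = 25 + 5*S*w)
(-47 + s(6, 6))*r(L, 6) = (-47 + (12 + 4*6 - 12*6*6))*(25 + 5*6*(-3)) = (-47 + (12 + 24 - 432))*(25 - 90) = (-47 - 396)*(-65) = -443*(-65) = 28795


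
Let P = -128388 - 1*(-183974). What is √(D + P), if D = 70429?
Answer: √126015 ≈ 354.99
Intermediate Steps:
P = 55586 (P = -128388 + 183974 = 55586)
√(D + P) = √(70429 + 55586) = √126015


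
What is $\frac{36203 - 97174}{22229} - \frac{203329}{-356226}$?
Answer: $- \frac{17199655105}{7918547754} \approx -2.1721$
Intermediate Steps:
$\frac{36203 - 97174}{22229} - \frac{203329}{-356226} = \left(36203 - 97174\right) \frac{1}{22229} - - \frac{203329}{356226} = \left(-60971\right) \frac{1}{22229} + \frac{203329}{356226} = - \frac{60971}{22229} + \frac{203329}{356226} = - \frac{17199655105}{7918547754}$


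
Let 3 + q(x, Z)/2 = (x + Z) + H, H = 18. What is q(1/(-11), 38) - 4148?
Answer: -44464/11 ≈ -4042.2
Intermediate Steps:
q(x, Z) = 30 + 2*Z + 2*x (q(x, Z) = -6 + 2*((x + Z) + 18) = -6 + 2*((Z + x) + 18) = -6 + 2*(18 + Z + x) = -6 + (36 + 2*Z + 2*x) = 30 + 2*Z + 2*x)
q(1/(-11), 38) - 4148 = (30 + 2*38 + 2/(-11)) - 4148 = (30 + 76 + 2*(-1/11)) - 4148 = (30 + 76 - 2/11) - 4148 = 1164/11 - 4148 = -44464/11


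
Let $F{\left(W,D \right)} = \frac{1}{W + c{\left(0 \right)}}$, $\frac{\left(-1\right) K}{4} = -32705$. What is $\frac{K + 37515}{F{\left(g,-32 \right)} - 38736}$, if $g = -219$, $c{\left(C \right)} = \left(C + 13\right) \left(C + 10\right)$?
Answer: $- \frac{2996363}{689501} \approx -4.3457$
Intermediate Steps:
$K = 130820$ ($K = \left(-4\right) \left(-32705\right) = 130820$)
$c{\left(C \right)} = \left(10 + C\right) \left(13 + C\right)$ ($c{\left(C \right)} = \left(13 + C\right) \left(10 + C\right) = \left(10 + C\right) \left(13 + C\right)$)
$F{\left(W,D \right)} = \frac{1}{130 + W}$ ($F{\left(W,D \right)} = \frac{1}{W + \left(130 + 0^{2} + 23 \cdot 0\right)} = \frac{1}{W + \left(130 + 0 + 0\right)} = \frac{1}{W + 130} = \frac{1}{130 + W}$)
$\frac{K + 37515}{F{\left(g,-32 \right)} - 38736} = \frac{130820 + 37515}{\frac{1}{130 - 219} - 38736} = \frac{168335}{\frac{1}{-89} - 38736} = \frac{168335}{- \frac{1}{89} - 38736} = \frac{168335}{- \frac{3447505}{89}} = 168335 \left(- \frac{89}{3447505}\right) = - \frac{2996363}{689501}$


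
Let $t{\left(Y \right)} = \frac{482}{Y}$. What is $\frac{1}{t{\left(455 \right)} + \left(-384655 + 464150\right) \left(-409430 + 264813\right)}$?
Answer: $- \frac{455}{5230829428343} \approx -8.6984 \cdot 10^{-11}$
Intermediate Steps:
$\frac{1}{t{\left(455 \right)} + \left(-384655 + 464150\right) \left(-409430 + 264813\right)} = \frac{1}{\frac{482}{455} + \left(-384655 + 464150\right) \left(-409430 + 264813\right)} = \frac{1}{482 \cdot \frac{1}{455} + 79495 \left(-144617\right)} = \frac{1}{\frac{482}{455} - 11496328415} = \frac{1}{- \frac{5230829428343}{455}} = - \frac{455}{5230829428343}$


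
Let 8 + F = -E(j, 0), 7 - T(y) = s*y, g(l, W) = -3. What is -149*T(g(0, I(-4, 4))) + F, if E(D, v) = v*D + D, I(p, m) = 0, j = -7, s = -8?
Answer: 2532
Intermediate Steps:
E(D, v) = D + D*v (E(D, v) = D*v + D = D + D*v)
T(y) = 7 + 8*y (T(y) = 7 - (-8)*y = 7 + 8*y)
F = -1 (F = -8 - (-7)*(1 + 0) = -8 - (-7) = -8 - 1*(-7) = -8 + 7 = -1)
-149*T(g(0, I(-4, 4))) + F = -149*(7 + 8*(-3)) - 1 = -149*(7 - 24) - 1 = -149*(-17) - 1 = 2533 - 1 = 2532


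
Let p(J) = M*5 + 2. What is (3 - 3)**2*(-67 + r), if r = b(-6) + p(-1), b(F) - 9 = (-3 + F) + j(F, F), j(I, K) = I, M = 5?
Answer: 0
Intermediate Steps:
p(J) = 27 (p(J) = 5*5 + 2 = 25 + 2 = 27)
b(F) = 6 + 2*F (b(F) = 9 + ((-3 + F) + F) = 9 + (-3 + 2*F) = 6 + 2*F)
r = 21 (r = (6 + 2*(-6)) + 27 = (6 - 12) + 27 = -6 + 27 = 21)
(3 - 3)**2*(-67 + r) = (3 - 3)**2*(-67 + 21) = 0**2*(-46) = 0*(-46) = 0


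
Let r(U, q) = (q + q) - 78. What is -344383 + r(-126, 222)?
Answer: -344017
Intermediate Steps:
r(U, q) = -78 + 2*q (r(U, q) = 2*q - 78 = -78 + 2*q)
-344383 + r(-126, 222) = -344383 + (-78 + 2*222) = -344383 + (-78 + 444) = -344383 + 366 = -344017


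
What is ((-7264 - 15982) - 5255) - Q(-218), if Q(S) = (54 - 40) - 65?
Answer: -28450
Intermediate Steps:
Q(S) = -51 (Q(S) = 14 - 65 = -51)
((-7264 - 15982) - 5255) - Q(-218) = ((-7264 - 15982) - 5255) - 1*(-51) = (-23246 - 5255) + 51 = -28501 + 51 = -28450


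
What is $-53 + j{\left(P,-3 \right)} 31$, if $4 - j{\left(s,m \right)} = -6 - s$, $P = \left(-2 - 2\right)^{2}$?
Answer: $753$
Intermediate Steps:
$P = 16$ ($P = \left(-4\right)^{2} = 16$)
$j{\left(s,m \right)} = 10 + s$ ($j{\left(s,m \right)} = 4 - \left(-6 - s\right) = 4 + \left(6 + s\right) = 10 + s$)
$-53 + j{\left(P,-3 \right)} 31 = -53 + \left(10 + 16\right) 31 = -53 + 26 \cdot 31 = -53 + 806 = 753$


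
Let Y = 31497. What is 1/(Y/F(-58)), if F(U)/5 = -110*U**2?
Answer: -1850200/31497 ≈ -58.742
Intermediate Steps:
F(U) = -550*U**2 (F(U) = 5*(-110*U**2) = -550*U**2)
1/(Y/F(-58)) = 1/(31497/((-550*(-58)**2))) = 1/(31497/((-550*3364))) = 1/(31497/(-1850200)) = 1/(31497*(-1/1850200)) = 1/(-31497/1850200) = -1850200/31497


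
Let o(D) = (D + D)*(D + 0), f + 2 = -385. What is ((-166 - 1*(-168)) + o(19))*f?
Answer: -280188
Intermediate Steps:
f = -387 (f = -2 - 385 = -387)
o(D) = 2*D**2 (o(D) = (2*D)*D = 2*D**2)
((-166 - 1*(-168)) + o(19))*f = ((-166 - 1*(-168)) + 2*19**2)*(-387) = ((-166 + 168) + 2*361)*(-387) = (2 + 722)*(-387) = 724*(-387) = -280188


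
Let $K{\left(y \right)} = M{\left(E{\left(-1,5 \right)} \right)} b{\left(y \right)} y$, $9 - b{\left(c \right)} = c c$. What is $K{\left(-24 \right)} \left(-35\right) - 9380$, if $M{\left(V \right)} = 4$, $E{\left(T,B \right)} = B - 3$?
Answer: $-1914500$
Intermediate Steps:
$E{\left(T,B \right)} = -3 + B$ ($E{\left(T,B \right)} = B - 3 = -3 + B$)
$b{\left(c \right)} = 9 - c^{2}$ ($b{\left(c \right)} = 9 - c c = 9 - c^{2}$)
$K{\left(y \right)} = y \left(36 - 4 y^{2}\right)$ ($K{\left(y \right)} = 4 \left(9 - y^{2}\right) y = \left(36 - 4 y^{2}\right) y = y \left(36 - 4 y^{2}\right)$)
$K{\left(-24 \right)} \left(-35\right) - 9380 = 4 \left(-24\right) \left(9 - \left(-24\right)^{2}\right) \left(-35\right) - 9380 = 4 \left(-24\right) \left(9 - 576\right) \left(-35\right) - 9380 = 4 \left(-24\right) \left(-567\right) \left(-35\right) - 9380 = 54432 \left(-35\right) - 9380 = -1905120 - 9380 = -1914500$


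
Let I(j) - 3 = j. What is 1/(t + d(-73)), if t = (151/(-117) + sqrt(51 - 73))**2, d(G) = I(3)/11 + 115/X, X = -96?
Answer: 4818528*I/(-101125571*I + 12437568*sqrt(22)) ≈ -0.035751 + 0.020624*I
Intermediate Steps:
I(j) = 3 + j
d(G) = -689/1056 (d(G) = (3 + 3)/11 + 115/(-96) = 6*(1/11) + 115*(-1/96) = 6/11 - 115/96 = -689/1056)
t = (-151/117 + I*sqrt(22))**2 (t = (151*(-1/117) + sqrt(-22))**2 = (-151/117 + I*sqrt(22))**2 ≈ -20.334 - 12.107*I)
1/(t + d(-73)) = 1/((151 - 117*I*sqrt(22))**2/13689 - 689/1056) = 1/(-689/1056 + (151 - 117*I*sqrt(22))**2/13689)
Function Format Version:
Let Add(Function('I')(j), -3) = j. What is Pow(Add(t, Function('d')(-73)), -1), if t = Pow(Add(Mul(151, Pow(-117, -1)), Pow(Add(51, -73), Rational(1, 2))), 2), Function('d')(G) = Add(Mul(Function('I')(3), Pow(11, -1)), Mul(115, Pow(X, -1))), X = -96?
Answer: Mul(4818528, I, Pow(Add(Mul(-101125571, I), Mul(12437568, Pow(22, Rational(1, 2)))), -1)) ≈ Add(-0.035751, Mul(0.020624, I))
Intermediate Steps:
Function('I')(j) = Add(3, j)
Function('d')(G) = Rational(-689, 1056) (Function('d')(G) = Add(Mul(Add(3, 3), Pow(11, -1)), Mul(115, Pow(-96, -1))) = Add(Mul(6, Rational(1, 11)), Mul(115, Rational(-1, 96))) = Add(Rational(6, 11), Rational(-115, 96)) = Rational(-689, 1056))
t = Pow(Add(Rational(-151, 117), Mul(I, Pow(22, Rational(1, 2)))), 2) (t = Pow(Add(Mul(151, Rational(-1, 117)), Pow(-22, Rational(1, 2))), 2) = Pow(Add(Rational(-151, 117), Mul(I, Pow(22, Rational(1, 2)))), 2) ≈ Add(-20.334, Mul(-12.107, I)))
Pow(Add(t, Function('d')(-73)), -1) = Pow(Add(Mul(Rational(1, 13689), Pow(Add(151, Mul(-117, I, Pow(22, Rational(1, 2)))), 2)), Rational(-689, 1056)), -1) = Pow(Add(Rational(-689, 1056), Mul(Rational(1, 13689), Pow(Add(151, Mul(-117, I, Pow(22, Rational(1, 2)))), 2))), -1)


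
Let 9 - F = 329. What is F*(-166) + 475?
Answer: 53595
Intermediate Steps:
F = -320 (F = 9 - 1*329 = 9 - 329 = -320)
F*(-166) + 475 = -320*(-166) + 475 = 53120 + 475 = 53595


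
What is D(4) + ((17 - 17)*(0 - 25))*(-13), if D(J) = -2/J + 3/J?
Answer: 1/4 ≈ 0.25000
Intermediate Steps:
D(J) = 1/J
D(4) + ((17 - 17)*(0 - 25))*(-13) = 1/4 + ((17 - 17)*(0 - 25))*(-13) = 1/4 + (0*(-25))*(-13) = 1/4 + 0*(-13) = 1/4 + 0 = 1/4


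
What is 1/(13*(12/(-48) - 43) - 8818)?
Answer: -4/37521 ≈ -0.00010661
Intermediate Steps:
1/(13*(12/(-48) - 43) - 8818) = 1/(13*(12*(-1/48) - 43) - 8818) = 1/(13*(-¼ - 43) - 8818) = 1/(13*(-173/4) - 8818) = 1/(-2249/4 - 8818) = 1/(-37521/4) = -4/37521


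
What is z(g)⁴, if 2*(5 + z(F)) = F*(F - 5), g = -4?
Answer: 28561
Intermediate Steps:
z(F) = -5 + F*(-5 + F)/2 (z(F) = -5 + (F*(F - 5))/2 = -5 + (F*(-5 + F))/2 = -5 + F*(-5 + F)/2)
z(g)⁴ = (-5 + (½)*(-4)² - 5/2*(-4))⁴ = (-5 + (½)*16 + 10)⁴ = (-5 + 8 + 10)⁴ = 13⁴ = 28561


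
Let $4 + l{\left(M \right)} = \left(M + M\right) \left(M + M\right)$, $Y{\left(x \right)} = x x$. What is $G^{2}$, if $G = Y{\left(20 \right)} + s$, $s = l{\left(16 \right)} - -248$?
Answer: $2782224$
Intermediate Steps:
$Y{\left(x \right)} = x^{2}$
$l{\left(M \right)} = -4 + 4 M^{2}$ ($l{\left(M \right)} = -4 + \left(M + M\right) \left(M + M\right) = -4 + 2 M 2 M = -4 + 4 M^{2}$)
$s = 1268$ ($s = \left(-4 + 4 \cdot 16^{2}\right) - -248 = \left(-4 + 4 \cdot 256\right) + 248 = \left(-4 + 1024\right) + 248 = 1020 + 248 = 1268$)
$G = 1668$ ($G = 20^{2} + 1268 = 400 + 1268 = 1668$)
$G^{2} = 1668^{2} = 2782224$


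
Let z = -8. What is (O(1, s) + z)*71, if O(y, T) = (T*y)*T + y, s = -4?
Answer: 639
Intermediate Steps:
O(y, T) = y + y*T² (O(y, T) = y*T² + y = y + y*T²)
(O(1, s) + z)*71 = (1*(1 + (-4)²) - 8)*71 = (1*(1 + 16) - 8)*71 = (1*17 - 8)*71 = (17 - 8)*71 = 9*71 = 639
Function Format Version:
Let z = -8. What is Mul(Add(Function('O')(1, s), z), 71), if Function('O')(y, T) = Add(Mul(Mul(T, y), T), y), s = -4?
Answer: 639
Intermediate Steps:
Function('O')(y, T) = Add(y, Mul(y, Pow(T, 2))) (Function('O')(y, T) = Add(Mul(y, Pow(T, 2)), y) = Add(y, Mul(y, Pow(T, 2))))
Mul(Add(Function('O')(1, s), z), 71) = Mul(Add(Mul(1, Add(1, Pow(-4, 2))), -8), 71) = Mul(Add(Mul(1, Add(1, 16)), -8), 71) = Mul(Add(Mul(1, 17), -8), 71) = Mul(Add(17, -8), 71) = Mul(9, 71) = 639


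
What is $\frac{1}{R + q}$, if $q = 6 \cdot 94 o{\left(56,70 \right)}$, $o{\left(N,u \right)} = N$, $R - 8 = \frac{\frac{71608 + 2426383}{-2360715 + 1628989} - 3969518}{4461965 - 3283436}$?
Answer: $\frac{287453437018}{9080260781597303} \approx 3.1657 \cdot 10^{-5}$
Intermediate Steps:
$R = \frac{1331426820791}{287453437018}$ ($R = 8 + \frac{\frac{71608 + 2426383}{-2360715 + 1628989} - 3969518}{4461965 - 3283436} = 8 + \frac{\frac{2497991}{-731726} - 3969518}{1178529} = 8 + \left(2497991 \left(- \frac{1}{731726}\right) - 3969518\right) \frac{1}{1178529} = 8 + \left(- \frac{2497991}{731726} - 3969518\right) \frac{1}{1178529} = 8 - \frac{968200675353}{287453437018} = \frac{1331426820791}{287453437018} \approx 4.6318$)
$q = 31584$ ($q = 6 \cdot 94 \cdot 56 = 564 \cdot 56 = 31584$)
$\frac{1}{R + q} = \frac{1}{\frac{1331426820791}{287453437018} + 31584} = \frac{1}{\frac{9080260781597303}{287453437018}} = \frac{287453437018}{9080260781597303}$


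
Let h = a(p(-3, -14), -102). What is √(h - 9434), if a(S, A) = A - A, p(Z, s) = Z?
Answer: I*√9434 ≈ 97.129*I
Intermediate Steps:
a(S, A) = 0
h = 0
√(h - 9434) = √(0 - 9434) = √(-9434) = I*√9434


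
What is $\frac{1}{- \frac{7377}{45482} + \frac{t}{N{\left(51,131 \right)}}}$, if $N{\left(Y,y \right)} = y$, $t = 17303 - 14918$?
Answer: $\frac{5958142}{107508183} \approx 0.05542$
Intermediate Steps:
$t = 2385$
$\frac{1}{- \frac{7377}{45482} + \frac{t}{N{\left(51,131 \right)}}} = \frac{1}{- \frac{7377}{45482} + \frac{2385}{131}} = \frac{1}{\frac{107508183}{5958142}} = \frac{5958142}{107508183}$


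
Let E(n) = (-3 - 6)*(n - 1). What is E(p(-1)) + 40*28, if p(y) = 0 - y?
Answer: 1120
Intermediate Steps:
p(y) = -y
E(n) = 9 - 9*n (E(n) = -9*(-1 + n) = 9 - 9*n)
E(p(-1)) + 40*28 = (9 - (-9)*(-1)) + 40*28 = (9 - 9*1) + 1120 = (9 - 9) + 1120 = 0 + 1120 = 1120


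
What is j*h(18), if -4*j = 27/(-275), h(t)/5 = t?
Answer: 243/110 ≈ 2.2091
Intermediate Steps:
h(t) = 5*t
j = 27/1100 (j = -27/(4*(-275)) = -27*(-1)/(4*275) = -¼*(-27/275) = 27/1100 ≈ 0.024545)
j*h(18) = 27*(5*18)/1100 = (27/1100)*90 = 243/110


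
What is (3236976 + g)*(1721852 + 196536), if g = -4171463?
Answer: -1792708646956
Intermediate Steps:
(3236976 + g)*(1721852 + 196536) = (3236976 - 4171463)*(1721852 + 196536) = -934487*1918388 = -1792708646956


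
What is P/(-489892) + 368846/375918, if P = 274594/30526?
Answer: 1378945832192285/1405411093962564 ≈ 0.98117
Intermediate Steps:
P = 137297/15263 (P = 274594*(1/30526) = 137297/15263 ≈ 8.9954)
P/(-489892) + 368846/375918 = (137297/15263)/(-489892) + 368846/375918 = (137297/15263)*(-1/489892) + 368846*(1/375918) = -137297/7477221596 + 184423/187959 = 1378945832192285/1405411093962564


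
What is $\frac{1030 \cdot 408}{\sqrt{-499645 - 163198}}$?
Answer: $- \frac{420240 i \sqrt{662843}}{662843} \approx - 516.17 i$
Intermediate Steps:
$\frac{1030 \cdot 408}{\sqrt{-499645 - 163198}} = \frac{420240}{\sqrt{-662843}} = \frac{420240}{i \sqrt{662843}} = 420240 \left(- \frac{i \sqrt{662843}}{662843}\right) = - \frac{420240 i \sqrt{662843}}{662843}$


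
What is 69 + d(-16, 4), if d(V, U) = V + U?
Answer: 57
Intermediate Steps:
d(V, U) = U + V
69 + d(-16, 4) = 69 + (4 - 16) = 69 - 12 = 57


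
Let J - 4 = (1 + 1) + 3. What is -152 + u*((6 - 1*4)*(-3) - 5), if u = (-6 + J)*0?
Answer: -152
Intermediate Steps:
J = 9 (J = 4 + ((1 + 1) + 3) = 4 + (2 + 3) = 4 + 5 = 9)
u = 0 (u = (-6 + 9)*0 = 3*0 = 0)
-152 + u*((6 - 1*4)*(-3) - 5) = -152 + 0*((6 - 1*4)*(-3) - 5) = -152 + 0*((6 - 4)*(-3) - 5) = -152 + 0*(2*(-3) - 5) = -152 + 0*(-6 - 5) = -152 + 0*(-11) = -152 + 0 = -152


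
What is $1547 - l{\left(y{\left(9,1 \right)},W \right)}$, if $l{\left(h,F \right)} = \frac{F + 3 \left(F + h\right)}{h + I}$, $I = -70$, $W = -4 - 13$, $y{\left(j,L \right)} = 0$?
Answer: $\frac{54111}{35} \approx 1546.0$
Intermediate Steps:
$W = -17$ ($W = -4 - 13 = -17$)
$l{\left(h,F \right)} = \frac{3 h + 4 F}{-70 + h}$ ($l{\left(h,F \right)} = \frac{F + 3 \left(F + h\right)}{h - 70} = \frac{F + \left(3 F + 3 h\right)}{-70 + h} = \frac{3 h + 4 F}{-70 + h}$)
$1547 - l{\left(y{\left(9,1 \right)},W \right)} = 1547 - \frac{3 \cdot 0 + 4 \left(-17\right)}{-70 + 0} = 1547 - \frac{0 - 68}{-70} = 1547 - \left(- \frac{1}{70}\right) \left(-68\right) = 1547 - \frac{34}{35} = \frac{54111}{35}$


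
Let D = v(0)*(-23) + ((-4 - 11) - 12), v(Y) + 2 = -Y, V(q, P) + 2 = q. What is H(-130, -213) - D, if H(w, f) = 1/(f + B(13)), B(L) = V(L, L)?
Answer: -3839/202 ≈ -19.005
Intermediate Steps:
V(q, P) = -2 + q
B(L) = -2 + L
H(w, f) = 1/(11 + f) (H(w, f) = 1/(f + (-2 + 13)) = 1/(f + 11) = 1/(11 + f))
v(Y) = -2 - Y
D = 19 (D = (-2 - 1*0)*(-23) + ((-4 - 11) - 12) = (-2 + 0)*(-23) + (-15 - 12) = -2*(-23) - 27 = 46 - 27 = 19)
H(-130, -213) - D = 1/(11 - 213) - 1*19 = 1/(-202) - 19 = -1/202 - 19 = -3839/202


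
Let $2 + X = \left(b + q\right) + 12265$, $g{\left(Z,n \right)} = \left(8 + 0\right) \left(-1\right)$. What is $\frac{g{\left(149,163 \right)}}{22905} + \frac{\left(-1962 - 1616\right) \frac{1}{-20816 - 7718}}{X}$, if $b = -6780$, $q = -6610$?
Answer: $- \frac{169608317}{368287410645} \approx -0.00046053$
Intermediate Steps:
$g{\left(Z,n \right)} = -8$ ($g{\left(Z,n \right)} = 8 \left(-1\right) = -8$)
$X = -1127$ ($X = -2 + \left(\left(-6780 - 6610\right) + 12265\right) = -2 + \left(-13390 + 12265\right) = -2 - 1125 = -1127$)
$\frac{g{\left(149,163 \right)}}{22905} + \frac{\left(-1962 - 1616\right) \frac{1}{-20816 - 7718}}{X} = - \frac{8}{22905} + \frac{\left(-1962 - 1616\right) \frac{1}{-20816 - 7718}}{-1127} = \left(-8\right) \frac{1}{22905} + - \frac{3578}{-28534} \left(- \frac{1}{1127}\right) = - \frac{8}{22905} + \left(-3578\right) \left(- \frac{1}{28534}\right) \left(- \frac{1}{1127}\right) = - \frac{8}{22905} + \frac{1789}{14267} \left(- \frac{1}{1127}\right) = - \frac{8}{22905} - \frac{1789}{16078909} = - \frac{169608317}{368287410645}$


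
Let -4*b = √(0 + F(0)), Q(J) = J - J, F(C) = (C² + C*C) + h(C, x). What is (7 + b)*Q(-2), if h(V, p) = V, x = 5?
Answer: 0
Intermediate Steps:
F(C) = C + 2*C² (F(C) = (C² + C*C) + C = (C² + C²) + C = 2*C² + C = C + 2*C²)
Q(J) = 0
b = 0 (b = -√(0 + 0*(1 + 2*0))/4 = -√(0 + 0*(1 + 0))/4 = -√(0 + 0*1)/4 = -√(0 + 0)/4 = -√0/4 = -¼*0 = 0)
(7 + b)*Q(-2) = (7 + 0)*0 = 7*0 = 0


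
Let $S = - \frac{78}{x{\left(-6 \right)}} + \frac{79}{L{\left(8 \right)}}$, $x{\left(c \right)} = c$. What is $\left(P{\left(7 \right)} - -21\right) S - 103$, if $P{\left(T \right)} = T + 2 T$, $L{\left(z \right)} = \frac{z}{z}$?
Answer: $3761$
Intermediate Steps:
$L{\left(z \right)} = 1$
$P{\left(T \right)} = 3 T$
$S = 92$ ($S = - \frac{78}{-6} + \frac{79}{1} = \left(-78\right) \left(- \frac{1}{6}\right) + 79 \cdot 1 = 13 + 79 = 92$)
$\left(P{\left(7 \right)} - -21\right) S - 103 = \left(3 \cdot 7 - -21\right) 92 - 103 = \left(21 + 21\right) 92 - 103 = 42 \cdot 92 - 103 = 3864 - 103 = 3761$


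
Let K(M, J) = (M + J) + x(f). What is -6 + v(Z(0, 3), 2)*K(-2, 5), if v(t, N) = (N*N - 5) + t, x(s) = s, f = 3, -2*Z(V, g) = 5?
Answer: -27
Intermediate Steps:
Z(V, g) = -5/2 (Z(V, g) = -½*5 = -5/2)
K(M, J) = 3 + J + M (K(M, J) = (M + J) + 3 = (J + M) + 3 = 3 + J + M)
v(t, N) = -5 + t + N² (v(t, N) = (N² - 5) + t = (-5 + N²) + t = -5 + t + N²)
-6 + v(Z(0, 3), 2)*K(-2, 5) = -6 + (-5 - 5/2 + 2²)*(3 + 5 - 2) = -6 + (-5 - 5/2 + 4)*6 = -6 - 7/2*6 = -6 - 21 = -27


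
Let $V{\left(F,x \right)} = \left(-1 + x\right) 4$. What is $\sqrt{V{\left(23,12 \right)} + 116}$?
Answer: $4 \sqrt{10} \approx 12.649$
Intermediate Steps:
$V{\left(F,x \right)} = -4 + 4 x$
$\sqrt{V{\left(23,12 \right)} + 116} = \sqrt{\left(-4 + 4 \cdot 12\right) + 116} = \sqrt{\left(-4 + 48\right) + 116} = \sqrt{44 + 116} = \sqrt{160} = 4 \sqrt{10}$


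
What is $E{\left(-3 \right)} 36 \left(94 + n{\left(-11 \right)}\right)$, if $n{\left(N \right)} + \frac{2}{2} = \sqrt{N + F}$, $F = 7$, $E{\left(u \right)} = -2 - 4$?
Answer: $-20088 - 432 i \approx -20088.0 - 432.0 i$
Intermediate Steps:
$E{\left(u \right)} = -6$
$n{\left(N \right)} = -1 + \sqrt{7 + N}$ ($n{\left(N \right)} = -1 + \sqrt{N + 7} = -1 + \sqrt{7 + N}$)
$E{\left(-3 \right)} 36 \left(94 + n{\left(-11 \right)}\right) = \left(-6\right) 36 \left(94 - \left(1 - \sqrt{7 - 11}\right)\right) = - 216 \left(94 - \left(1 - \sqrt{-4}\right)\right) = - 216 \left(94 - \left(1 - 2 i\right)\right) = - 216 \left(93 + 2 i\right) = -20088 - 432 i$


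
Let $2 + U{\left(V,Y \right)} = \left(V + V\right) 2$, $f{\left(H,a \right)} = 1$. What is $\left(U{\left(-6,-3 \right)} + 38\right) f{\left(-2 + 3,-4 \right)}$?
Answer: $12$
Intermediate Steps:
$U{\left(V,Y \right)} = -2 + 4 V$ ($U{\left(V,Y \right)} = -2 + \left(V + V\right) 2 = -2 + 2 V 2 = -2 + 4 V$)
$\left(U{\left(-6,-3 \right)} + 38\right) f{\left(-2 + 3,-4 \right)} = \left(\left(-2 + 4 \left(-6\right)\right) + 38\right) 1 = \left(\left(-2 - 24\right) + 38\right) 1 = \left(-26 + 38\right) 1 = 12 \cdot 1 = 12$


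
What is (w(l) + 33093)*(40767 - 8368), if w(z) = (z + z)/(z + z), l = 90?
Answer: 1072212506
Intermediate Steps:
w(z) = 1 (w(z) = (2*z)/((2*z)) = (2*z)*(1/(2*z)) = 1)
(w(l) + 33093)*(40767 - 8368) = (1 + 33093)*(40767 - 8368) = 33094*32399 = 1072212506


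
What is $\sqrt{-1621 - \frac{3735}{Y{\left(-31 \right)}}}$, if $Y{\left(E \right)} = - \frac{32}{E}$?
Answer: $\frac{i \sqrt{335314}}{8} \approx 72.383 i$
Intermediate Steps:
$\sqrt{-1621 - \frac{3735}{Y{\left(-31 \right)}}} = \sqrt{-1621 - \frac{3735}{\left(-32\right) \frac{1}{-31}}} = \sqrt{-1621 - \frac{3735}{\left(-32\right) \left(- \frac{1}{31}\right)}} = \sqrt{-1621 - \frac{3735}{\frac{32}{31}}} = \sqrt{-1621 - \frac{115785}{32}} = \sqrt{- \frac{167657}{32}} = \frac{i \sqrt{335314}}{8}$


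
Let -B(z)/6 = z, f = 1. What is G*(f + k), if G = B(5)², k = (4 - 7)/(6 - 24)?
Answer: 1050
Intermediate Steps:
B(z) = -6*z
k = ⅙ (k = -3/(-18) = -3*(-1/18) = ⅙ ≈ 0.16667)
G = 900 (G = (-6*5)² = (-30)² = 900)
G*(f + k) = 900*(1 + ⅙) = 900*(7/6) = 1050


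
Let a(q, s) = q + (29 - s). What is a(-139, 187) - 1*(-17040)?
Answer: 16743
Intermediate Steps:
a(q, s) = 29 + q - s
a(-139, 187) - 1*(-17040) = (29 - 139 - 1*187) - 1*(-17040) = (29 - 139 - 187) + 17040 = -297 + 17040 = 16743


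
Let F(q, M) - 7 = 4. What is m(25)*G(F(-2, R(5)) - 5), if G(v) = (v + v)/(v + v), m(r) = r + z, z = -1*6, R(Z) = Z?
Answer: 19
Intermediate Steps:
z = -6
F(q, M) = 11 (F(q, M) = 7 + 4 = 11)
m(r) = -6 + r (m(r) = r - 6 = -6 + r)
G(v) = 1 (G(v) = (2*v)/((2*v)) = (2*v)*(1/(2*v)) = 1)
m(25)*G(F(-2, R(5)) - 5) = (-6 + 25)*1 = 19*1 = 19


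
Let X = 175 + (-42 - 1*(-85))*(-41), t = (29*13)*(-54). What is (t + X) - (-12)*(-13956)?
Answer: -189418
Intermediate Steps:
t = -20358 (t = 377*(-54) = -20358)
X = -1588 (X = 175 + (-42 + 85)*(-41) = 175 + 43*(-41) = 175 - 1763 = -1588)
(t + X) - (-12)*(-13956) = (-20358 - 1588) - (-12)*(-13956) = -21946 - 1*167472 = -21946 - 167472 = -189418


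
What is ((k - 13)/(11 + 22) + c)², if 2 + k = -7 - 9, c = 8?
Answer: 54289/1089 ≈ 49.852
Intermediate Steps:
k = -18 (k = -2 + (-7 - 9) = -2 - 16 = -18)
((k - 13)/(11 + 22) + c)² = ((-18 - 13)/(11 + 22) + 8)² = (-31/33 + 8)² = (233/33)² = 54289/1089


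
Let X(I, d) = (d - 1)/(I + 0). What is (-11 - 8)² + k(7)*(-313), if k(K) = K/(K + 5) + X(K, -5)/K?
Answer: 127445/588 ≈ 216.74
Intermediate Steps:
X(I, d) = (-1 + d)/I
k(K) = -6/K² + K/(5 + K) (k(K) = K/(K + 5) + ((-1 - 5)/K)/K = K/(5 + K) + (-6/K)/K = K/(5 + K) - 6/K² = -6/K² + K/(5 + K))
(-11 - 8)² + k(7)*(-313) = (-11 - 8)² + ((-30 + 7³ - 6*7)/(7²*(5 + 7)))*(-313) = (-19)² + ((1/49)*(-30 + 343 - 42)/12)*(-313) = 361 + ((1/49)*(1/12)*271)*(-313) = 361 + (271/588)*(-313) = 361 - 84823/588 = 127445/588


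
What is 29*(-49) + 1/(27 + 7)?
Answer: -48313/34 ≈ -1421.0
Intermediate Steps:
29*(-49) + 1/(27 + 7) = -1421 + 1/34 = -48313/34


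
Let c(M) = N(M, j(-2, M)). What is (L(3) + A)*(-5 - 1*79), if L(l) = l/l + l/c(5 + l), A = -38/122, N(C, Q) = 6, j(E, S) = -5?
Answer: -6090/61 ≈ -99.836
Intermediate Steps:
c(M) = 6
A = -19/61 (A = -38*1/122 = -19/61 ≈ -0.31148)
L(l) = 1 + l/6 (L(l) = l/l + l/6 = 1 + l*(1/6) = 1 + l/6)
(L(3) + A)*(-5 - 1*79) = ((1 + (1/6)*3) - 19/61)*(-5 - 1*79) = ((1 + 1/2) - 19/61)*(-5 - 79) = (3/2 - 19/61)*(-84) = (145/122)*(-84) = -6090/61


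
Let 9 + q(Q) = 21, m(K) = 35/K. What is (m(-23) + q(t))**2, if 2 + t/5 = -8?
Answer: 58081/529 ≈ 109.79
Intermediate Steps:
t = -50 (t = -10 + 5*(-8) = -10 - 40 = -50)
q(Q) = 12 (q(Q) = -9 + 21 = 12)
(m(-23) + q(t))**2 = (35/(-23) + 12)**2 = (35*(-1/23) + 12)**2 = (-35/23 + 12)**2 = (241/23)**2 = 58081/529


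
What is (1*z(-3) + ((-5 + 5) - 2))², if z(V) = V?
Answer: 25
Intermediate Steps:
(1*z(-3) + ((-5 + 5) - 2))² = (1*(-3) + ((-5 + 5) - 2))² = (-3 + (0 - 2))² = (-3 - 2)² = (-5)² = 25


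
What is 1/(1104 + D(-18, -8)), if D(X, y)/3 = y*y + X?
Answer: 1/1242 ≈ 0.00080515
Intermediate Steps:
D(X, y) = 3*X + 3*y² (D(X, y) = 3*(y*y + X) = 3*(y² + X) = 3*(X + y²) = 3*X + 3*y²)
1/(1104 + D(-18, -8)) = 1/(1104 + (3*(-18) + 3*(-8)²)) = 1/(1104 + (-54 + 3*64)) = 1/(1104 + (-54 + 192)) = 1/(1104 + 138) = 1/1242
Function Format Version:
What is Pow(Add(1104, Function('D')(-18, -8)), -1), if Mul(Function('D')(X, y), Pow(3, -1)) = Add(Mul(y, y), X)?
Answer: Rational(1, 1242) ≈ 0.00080515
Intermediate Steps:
Function('D')(X, y) = Add(Mul(3, X), Mul(3, Pow(y, 2))) (Function('D')(X, y) = Mul(3, Add(Mul(y, y), X)) = Mul(3, Add(Pow(y, 2), X)) = Mul(3, Add(X, Pow(y, 2))) = Add(Mul(3, X), Mul(3, Pow(y, 2))))
Pow(Add(1104, Function('D')(-18, -8)), -1) = Pow(Add(1104, Add(Mul(3, -18), Mul(3, Pow(-8, 2)))), -1) = Pow(Add(1104, Add(-54, Mul(3, 64))), -1) = Pow(Add(1104, Add(-54, 192)), -1) = Pow(Add(1104, 138), -1) = Pow(1242, -1) = Rational(1, 1242)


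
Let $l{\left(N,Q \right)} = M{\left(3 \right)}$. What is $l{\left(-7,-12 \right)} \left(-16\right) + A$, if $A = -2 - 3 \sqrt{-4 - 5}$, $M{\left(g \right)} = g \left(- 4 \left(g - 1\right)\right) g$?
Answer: $1150 - 9 i \approx 1150.0 - 9.0 i$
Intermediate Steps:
$M{\left(g \right)} = g^{2} \left(4 - 4 g\right)$ ($M{\left(g \right)} = g \left(- 4 \left(-1 + g\right)\right) g = g \left(4 - 4 g\right) g = g^{2} \left(4 - 4 g\right)$)
$l{\left(N,Q \right)} = -72$ ($l{\left(N,Q \right)} = 4 \cdot 3^{2} \left(1 - 3\right) = 4 \cdot 9 \left(1 - 3\right) = 4 \cdot 9 \left(-2\right) = -72$)
$A = -2 - 9 i$ ($A = -2 - 3 \sqrt{-9} = -2 - 3 \cdot 3 i = -2 - 9 i \approx -2.0 - 9.0 i$)
$l{\left(-7,-12 \right)} \left(-16\right) + A = \left(-72\right) \left(-16\right) - \left(2 + 9 i\right) = 1152 - \left(2 + 9 i\right) = 1150 - 9 i$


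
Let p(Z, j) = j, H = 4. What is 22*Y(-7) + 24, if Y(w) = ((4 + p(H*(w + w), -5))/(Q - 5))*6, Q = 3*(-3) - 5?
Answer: 588/19 ≈ 30.947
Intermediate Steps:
Q = -14 (Q = -9 - 5 = -14)
Y(w) = 6/19 (Y(w) = ((4 - 5)/(-14 - 5))*6 = -1/(-19)*6 = -1*(-1/19)*6 = (1/19)*6 = 6/19)
22*Y(-7) + 24 = 22*(6/19) + 24 = 132/19 + 24 = 588/19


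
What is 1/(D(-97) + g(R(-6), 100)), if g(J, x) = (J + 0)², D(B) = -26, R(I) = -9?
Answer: 1/55 ≈ 0.018182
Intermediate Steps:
g(J, x) = J²
1/(D(-97) + g(R(-6), 100)) = 1/(-26 + (-9)²) = 1/(-26 + 81) = 1/55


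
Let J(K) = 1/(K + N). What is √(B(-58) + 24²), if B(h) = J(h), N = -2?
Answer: √518385/30 ≈ 24.000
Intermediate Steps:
J(K) = 1/(-2 + K) (J(K) = 1/(K - 2) = 1/(-2 + K))
B(h) = 1/(-2 + h)
√(B(-58) + 24²) = √(1/(-2 - 58) + 24²) = √(1/(-60) + 576) = √(-1/60 + 576) = √(34559/60) = √518385/30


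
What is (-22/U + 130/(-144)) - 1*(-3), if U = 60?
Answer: 623/360 ≈ 1.7306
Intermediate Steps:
(-22/U + 130/(-144)) - 1*(-3) = (-22/60 + 130/(-144)) - 1*(-3) = (-22*1/60 + 130*(-1/144)) + 3 = (-11/30 - 65/72) + 3 = -457/360 + 3 = 623/360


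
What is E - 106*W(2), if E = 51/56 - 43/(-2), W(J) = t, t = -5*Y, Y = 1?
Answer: 30935/56 ≈ 552.41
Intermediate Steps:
t = -5 (t = -5*1 = -5)
W(J) = -5
E = 1255/56 (E = 51*(1/56) - 43*(-1/2) = 51/56 + 43/2 = 1255/56 ≈ 22.411)
E - 106*W(2) = 1255/56 - 106*(-5) = 1255/56 + 530 = 30935/56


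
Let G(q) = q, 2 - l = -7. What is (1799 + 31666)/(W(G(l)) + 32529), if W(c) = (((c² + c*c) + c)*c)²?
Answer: 2231/160070 ≈ 0.013938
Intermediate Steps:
l = 9 (l = 2 - 1*(-7) = 2 + 7 = 9)
W(c) = c²*(c + 2*c²)² (W(c) = (((c² + c²) + c)*c)² = ((2*c² + c)*c)² = ((c + 2*c²)*c)² = (c*(c + 2*c²))² = c²*(c + 2*c²)²)
(1799 + 31666)/(W(G(l)) + 32529) = (1799 + 31666)/(9⁴*(1 + 2*9)² + 32529) = 33465/(6561*(1 + 18)² + 32529) = 33465/(6561*19² + 32529) = 33465/(6561*361 + 32529) = 33465/(2368521 + 32529) = 33465/2401050 = 33465*(1/2401050) = 2231/160070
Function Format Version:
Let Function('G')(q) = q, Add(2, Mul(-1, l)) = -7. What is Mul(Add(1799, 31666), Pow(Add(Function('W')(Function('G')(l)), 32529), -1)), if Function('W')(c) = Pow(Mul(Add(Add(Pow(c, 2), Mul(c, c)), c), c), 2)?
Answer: Rational(2231, 160070) ≈ 0.013938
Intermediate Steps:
l = 9 (l = Add(2, Mul(-1, -7)) = Add(2, 7) = 9)
Function('W')(c) = Mul(Pow(c, 2), Pow(Add(c, Mul(2, Pow(c, 2))), 2)) (Function('W')(c) = Pow(Mul(Add(Add(Pow(c, 2), Pow(c, 2)), c), c), 2) = Pow(Mul(Add(Mul(2, Pow(c, 2)), c), c), 2) = Pow(Mul(Add(c, Mul(2, Pow(c, 2))), c), 2) = Pow(Mul(c, Add(c, Mul(2, Pow(c, 2)))), 2) = Mul(Pow(c, 2), Pow(Add(c, Mul(2, Pow(c, 2))), 2)))
Mul(Add(1799, 31666), Pow(Add(Function('W')(Function('G')(l)), 32529), -1)) = Mul(Add(1799, 31666), Pow(Add(Mul(Pow(9, 4), Pow(Add(1, Mul(2, 9)), 2)), 32529), -1)) = Mul(33465, Pow(Add(Mul(6561, Pow(Add(1, 18), 2)), 32529), -1)) = Mul(33465, Pow(Add(Mul(6561, Pow(19, 2)), 32529), -1)) = Mul(33465, Pow(Add(Mul(6561, 361), 32529), -1)) = Mul(33465, Pow(Add(2368521, 32529), -1)) = Mul(33465, Pow(2401050, -1)) = Mul(33465, Rational(1, 2401050)) = Rational(2231, 160070)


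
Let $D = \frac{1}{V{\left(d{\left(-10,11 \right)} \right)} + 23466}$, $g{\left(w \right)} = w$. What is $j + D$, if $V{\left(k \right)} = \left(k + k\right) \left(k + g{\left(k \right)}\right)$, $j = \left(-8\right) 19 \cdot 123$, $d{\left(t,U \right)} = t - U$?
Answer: $- \frac{471700079}{25230} \approx -18696.0$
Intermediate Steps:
$j = -18696$ ($j = \left(-152\right) 123 = -18696$)
$V{\left(k \right)} = 4 k^{2}$ ($V{\left(k \right)} = \left(k + k\right) \left(k + k\right) = 2 k 2 k = 4 k^{2}$)
$D = \frac{1}{25230}$ ($D = \frac{1}{4 \left(-10 - 11\right)^{2} + 23466} = \frac{1}{4 \left(-21\right)^{2} + 23466} = \frac{1}{4 \cdot 441 + 23466} = \frac{1}{1764 + 23466} = \frac{1}{25230} \approx 3.9635 \cdot 10^{-5}$)
$j + D = -18696 + \frac{1}{25230} = - \frac{471700079}{25230}$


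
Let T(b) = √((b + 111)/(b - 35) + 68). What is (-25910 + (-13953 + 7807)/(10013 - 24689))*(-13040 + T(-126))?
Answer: 1239611785640/3669 - 190124507*√1765043/1181418 ≈ 3.3765e+8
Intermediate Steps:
T(b) = √(68 + (111 + b)/(-35 + b)) (T(b) = √((111 + b)/(-35 + b) + 68) = √(68 + (111 + b)/(-35 + b)))
(-25910 + (-13953 + 7807)/(10013 - 24689))*(-13040 + T(-126)) = (-25910 + (-13953 + 7807)/(10013 - 24689))*(-13040 + √((-2269 + 69*(-126))/(-35 - 126))) = (-25910 - 6146/(-14676))*(-13040 + √((-2269 - 8694)/(-161))) = (-25910 - 6146*(-1/14676))*(-13040 + √(-1/161*(-10963))) = (-25910 + 3073/7338)*(-13040 + √(10963/161)) = -190124507*(-13040 + √1765043/161)/7338 = 1239611785640/3669 - 190124507*√1765043/1181418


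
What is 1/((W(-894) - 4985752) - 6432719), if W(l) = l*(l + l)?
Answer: -1/9819999 ≈ -1.0183e-7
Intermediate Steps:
W(l) = 2*l² (W(l) = l*(2*l) = 2*l²)
1/((W(-894) - 4985752) - 6432719) = 1/((2*(-894)² - 4985752) - 6432719) = 1/((2*799236 - 4985752) - 6432719) = 1/((1598472 - 4985752) - 6432719) = 1/(-3387280 - 6432719) = 1/(-9819999) = -1/9819999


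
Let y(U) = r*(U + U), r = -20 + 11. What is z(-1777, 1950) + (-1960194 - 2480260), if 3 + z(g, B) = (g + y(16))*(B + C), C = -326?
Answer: -7794017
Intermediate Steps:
r = -9
y(U) = -18*U (y(U) = -9*(U + U) = -18*U)
z(g, B) = -3 + (-326 + B)*(-288 + g) (z(g, B) = -3 + (g - 18*16)*(B - 326) = -3 + (g - 288)*(-326 + B) = -3 + (-288 + g)*(-326 + B) = -3 + (-326 + B)*(-288 + g))
z(-1777, 1950) + (-1960194 - 2480260) = (93885 - 326*(-1777) - 288*1950 + 1950*(-1777)) + (-1960194 - 2480260) = (93885 + 579302 - 561600 - 3465150) - 4440454 = -3353563 - 4440454 = -7794017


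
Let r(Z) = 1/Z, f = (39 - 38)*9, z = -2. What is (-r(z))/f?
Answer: 1/18 ≈ 0.055556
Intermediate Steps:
f = 9 (f = 1*9 = 9)
(-r(z))/f = (-1/(-2))/9 = (-1*(-1/2))/9 = (1/9)*(1/2) = 1/18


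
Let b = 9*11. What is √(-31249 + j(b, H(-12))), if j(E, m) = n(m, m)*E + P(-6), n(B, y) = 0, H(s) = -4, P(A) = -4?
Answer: I*√31253 ≈ 176.79*I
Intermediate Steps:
b = 99
j(E, m) = -4 (j(E, m) = 0*E - 4 = 0 - 4 = -4)
√(-31249 + j(b, H(-12))) = √(-31249 - 4) = √(-31253) = I*√31253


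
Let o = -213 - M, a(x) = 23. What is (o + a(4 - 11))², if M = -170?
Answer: 400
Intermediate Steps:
o = -43 (o = -213 - 1*(-170) = -213 + 170 = -43)
(o + a(4 - 11))² = (-43 + 23)² = (-20)² = 400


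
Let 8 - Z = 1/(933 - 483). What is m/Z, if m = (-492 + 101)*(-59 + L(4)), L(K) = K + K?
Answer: 8973450/3599 ≈ 2493.3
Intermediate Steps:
L(K) = 2*K
Z = 3599/450 (Z = 8 - 1/(933 - 483) = 8 - 1/450 = 3599/450 ≈ 7.9978)
m = 19941 (m = (-492 + 101)*(-59 + 2*4) = -391*(-59 + 8) = -391*(-51) = 19941)
m/Z = 19941/(3599/450) = 19941*(450/3599) = 8973450/3599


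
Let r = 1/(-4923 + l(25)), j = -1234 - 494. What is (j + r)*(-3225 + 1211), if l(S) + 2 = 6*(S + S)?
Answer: 16095890014/4625 ≈ 3.4802e+6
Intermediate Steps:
l(S) = -2 + 12*S (l(S) = -2 + 6*(S + S) = -2 + 6*(2*S) = -2 + 12*S)
j = -1728
r = -1/4625 (r = 1/(-4923 + (-2 + 12*25)) = 1/(-4923 + (-2 + 300)) = 1/(-4923 + 298) = 1/(-4625) = -1/4625 ≈ -0.00021622)
(j + r)*(-3225 + 1211) = (-1728 - 1/4625)*(-3225 + 1211) = -7992001/4625*(-2014) = 16095890014/4625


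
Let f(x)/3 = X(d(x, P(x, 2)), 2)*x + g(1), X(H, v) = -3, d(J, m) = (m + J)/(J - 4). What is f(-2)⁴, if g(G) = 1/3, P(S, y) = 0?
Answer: 130321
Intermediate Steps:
d(J, m) = (J + m)/(-4 + J)
g(G) = ⅓ (g(G) = 1*(⅓) = ⅓)
f(x) = 1 - 9*x (f(x) = 3*(-3*x + ⅓) = 3*(⅓ - 3*x) = 1 - 9*x)
f(-2)⁴ = (1 - 9*(-2))⁴ = (1 + 18)⁴ = 19⁴ = 130321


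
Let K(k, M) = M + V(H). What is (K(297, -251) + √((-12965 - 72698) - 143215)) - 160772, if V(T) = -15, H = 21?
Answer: -161038 + I*√228878 ≈ -1.6104e+5 + 478.41*I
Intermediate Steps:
K(k, M) = -15 + M (K(k, M) = M - 15 = -15 + M)
(K(297, -251) + √((-12965 - 72698) - 143215)) - 160772 = ((-15 - 251) + √((-12965 - 72698) - 143215)) - 160772 = (-266 + √(-85663 - 143215)) - 160772 = (-266 + √(-228878)) - 160772 = (-266 + I*√228878) - 160772 = -161038 + I*√228878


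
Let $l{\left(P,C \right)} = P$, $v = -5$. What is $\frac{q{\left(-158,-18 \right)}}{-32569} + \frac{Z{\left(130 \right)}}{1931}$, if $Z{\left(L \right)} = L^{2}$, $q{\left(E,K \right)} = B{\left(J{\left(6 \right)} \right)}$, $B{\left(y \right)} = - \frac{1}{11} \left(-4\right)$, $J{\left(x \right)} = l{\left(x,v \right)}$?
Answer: $\frac{6054569376}{691798129} \approx 8.7519$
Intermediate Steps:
$J{\left(x \right)} = x$
$B{\left(y \right)} = \frac{4}{11}$ ($B{\left(y \right)} = \left(-1\right) \frac{1}{11} \left(-4\right) = \left(- \frac{1}{11}\right) \left(-4\right) = \frac{4}{11}$)
$q{\left(E,K \right)} = \frac{4}{11}$
$\frac{q{\left(-158,-18 \right)}}{-32569} + \frac{Z{\left(130 \right)}}{1931} = \frac{4}{11 \left(-32569\right)} + \frac{130^{2}}{1931} = \frac{4}{11} \left(- \frac{1}{32569}\right) + 16900 \cdot \frac{1}{1931} = - \frac{4}{358259} + \frac{16900}{1931} = \frac{6054569376}{691798129}$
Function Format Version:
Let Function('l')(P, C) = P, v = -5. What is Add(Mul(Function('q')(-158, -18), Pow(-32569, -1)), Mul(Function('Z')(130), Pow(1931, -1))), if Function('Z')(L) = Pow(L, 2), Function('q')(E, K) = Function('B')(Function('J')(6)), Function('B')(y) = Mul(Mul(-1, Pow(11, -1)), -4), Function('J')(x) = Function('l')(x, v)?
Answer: Rational(6054569376, 691798129) ≈ 8.7519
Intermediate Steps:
Function('J')(x) = x
Function('B')(y) = Rational(4, 11) (Function('B')(y) = Mul(Mul(-1, Rational(1, 11)), -4) = Mul(Rational(-1, 11), -4) = Rational(4, 11))
Function('q')(E, K) = Rational(4, 11)
Add(Mul(Function('q')(-158, -18), Pow(-32569, -1)), Mul(Function('Z')(130), Pow(1931, -1))) = Add(Mul(Rational(4, 11), Pow(-32569, -1)), Mul(Pow(130, 2), Pow(1931, -1))) = Add(Mul(Rational(4, 11), Rational(-1, 32569)), Mul(16900, Rational(1, 1931))) = Add(Rational(-4, 358259), Rational(16900, 1931)) = Rational(6054569376, 691798129)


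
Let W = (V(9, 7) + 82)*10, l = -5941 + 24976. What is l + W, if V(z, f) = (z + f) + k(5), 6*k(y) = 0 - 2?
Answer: 60035/3 ≈ 20012.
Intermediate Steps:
k(y) = -⅓ (k(y) = (0 - 2)/6 = (⅙)*(-2) = -⅓)
V(z, f) = -⅓ + f + z (V(z, f) = (z + f) - ⅓ = (f + z) - ⅓ = -⅓ + f + z)
l = 19035
W = 2930/3 (W = ((-⅓ + 7 + 9) + 82)*10 = (47/3 + 82)*10 = (293/3)*10 = 2930/3 ≈ 976.67)
l + W = 19035 + 2930/3 = 60035/3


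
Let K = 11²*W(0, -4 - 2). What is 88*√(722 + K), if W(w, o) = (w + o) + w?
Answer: 176*I ≈ 176.0*I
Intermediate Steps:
W(w, o) = o + 2*w (W(w, o) = (o + w) + w = o + 2*w)
K = -726 (K = 11²*((-4 - 2) + 2*0) = 121*(-6 + 0) = 121*(-6) = -726)
88*√(722 + K) = 88*√(722 - 726) = 88*√(-4) = 88*(2*I) = 176*I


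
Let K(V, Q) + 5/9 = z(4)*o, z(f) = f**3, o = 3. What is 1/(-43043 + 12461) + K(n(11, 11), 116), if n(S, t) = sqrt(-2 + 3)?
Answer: 5854753/30582 ≈ 191.44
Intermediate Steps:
n(S, t) = 1 (n(S, t) = sqrt(1) = 1)
K(V, Q) = 1723/9 (K(V, Q) = -5/9 + 4**3*3 = -5/9 + 64*3 = -5/9 + 192 = 1723/9)
1/(-43043 + 12461) + K(n(11, 11), 116) = 1/(-43043 + 12461) + 1723/9 = 1/(-30582) + 1723/9 = -1/30582 + 1723/9 = 5854753/30582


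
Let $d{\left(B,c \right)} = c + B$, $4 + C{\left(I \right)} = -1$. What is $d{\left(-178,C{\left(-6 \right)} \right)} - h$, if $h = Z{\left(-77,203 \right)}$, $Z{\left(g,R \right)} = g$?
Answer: $-106$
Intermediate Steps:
$C{\left(I \right)} = -5$ ($C{\left(I \right)} = -4 - 1 = -5$)
$d{\left(B,c \right)} = B + c$
$h = -77$
$d{\left(-178,C{\left(-6 \right)} \right)} - h = \left(-178 - 5\right) - -77 = -183 + 77 = -106$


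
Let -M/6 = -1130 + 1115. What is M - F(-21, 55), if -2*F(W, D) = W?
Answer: 159/2 ≈ 79.500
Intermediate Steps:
F(W, D) = -W/2
M = 90 (M = -6*(-1130 + 1115) = -6*(-15) = 90)
M - F(-21, 55) = 90 - (-1)*(-21)/2 = 90 - 1*21/2 = 90 - 21/2 = 159/2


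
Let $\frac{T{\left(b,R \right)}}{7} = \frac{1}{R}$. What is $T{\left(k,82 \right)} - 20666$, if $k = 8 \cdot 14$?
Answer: $- \frac{1694605}{82} \approx -20666.0$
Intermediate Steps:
$k = 112$
$T{\left(b,R \right)} = \frac{7}{R}$
$T{\left(k,82 \right)} - 20666 = \frac{7}{82} - 20666 = - \frac{1694605}{82}$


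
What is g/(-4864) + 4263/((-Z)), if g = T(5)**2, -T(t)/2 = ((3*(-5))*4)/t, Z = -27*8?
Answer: 26837/1368 ≈ 19.618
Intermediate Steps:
Z = -216
T(t) = 120/t (T(t) = -2*(3*(-5))*4/t = -2*(-15*4)/t = -(-120)/t = 120/t)
g = 576 (g = (120/5)**2 = (120*(1/5))**2 = 24**2 = 576)
g/(-4864) + 4263/((-Z)) = 576/(-4864) + 4263/((-1*(-216))) = 576*(-1/4864) + 4263/216 = -9/76 + 4263*(1/216) = -9/76 + 1421/72 = 26837/1368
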